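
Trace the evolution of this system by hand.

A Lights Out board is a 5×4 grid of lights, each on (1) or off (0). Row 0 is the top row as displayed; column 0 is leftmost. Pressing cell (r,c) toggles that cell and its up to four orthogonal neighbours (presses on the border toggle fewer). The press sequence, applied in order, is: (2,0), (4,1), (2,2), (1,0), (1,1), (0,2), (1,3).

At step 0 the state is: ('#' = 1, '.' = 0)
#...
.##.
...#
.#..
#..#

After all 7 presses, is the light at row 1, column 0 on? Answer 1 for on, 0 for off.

1

[0] #...
.##.
...#
.#..
#..#
[1] #...
###.
##.#
##..
#..#
[2] #...
###.
##.#
#...
.###
[3] #...
##..
#.#.
#.#.
.###
[4] ....
....
..#.
#.#.
.###
[5] .#..
###.
.##.
#.#.
.###
[6] ..##
##..
.##.
#.#.
.###
[7] ..#.
####
.###
#.#.
.###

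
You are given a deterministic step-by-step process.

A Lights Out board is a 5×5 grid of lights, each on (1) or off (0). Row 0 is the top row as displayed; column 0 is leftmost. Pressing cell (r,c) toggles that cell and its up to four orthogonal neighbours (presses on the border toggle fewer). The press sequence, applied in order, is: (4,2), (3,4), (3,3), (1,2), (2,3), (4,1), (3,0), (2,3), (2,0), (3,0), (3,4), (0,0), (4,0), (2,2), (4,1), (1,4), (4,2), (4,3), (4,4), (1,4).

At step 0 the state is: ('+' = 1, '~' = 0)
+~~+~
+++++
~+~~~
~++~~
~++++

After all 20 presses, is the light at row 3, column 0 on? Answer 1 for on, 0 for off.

[0] +~~+~
+++++
~+~~~
~++~~
~++++
[1] +~~+~
+++++
~+~~~
~+~~~
~~~~+
[2] +~~+~
+++++
~+~~+
~+~++
~~~~~
[3] +~~+~
+++++
~+~++
~++~~
~~~+~
[4] +~++~
+~~~+
~++++
~++~~
~~~+~
[5] +~++~
+~~++
~+~~~
~+++~
~~~+~
[6] +~++~
+~~++
~+~~~
~~++~
++++~
[7] +~++~
+~~++
++~~~
++++~
~+++~
[8] +~++~
+~~~+
+++++
+++~~
~+++~
[9] +~++~
~~~~+
~~+++
~++~~
~+++~
[10] +~++~
~~~~+
+~+++
+~+~~
++++~
[11] +~++~
~~~~+
+~++~
+~+++
+++++
[12] ~+++~
+~~~+
+~++~
+~+++
+++++
[13] ~+++~
+~~~+
+~++~
~~+++
~~+++
[14] ~+++~
+~+~+
++~~~
~~~++
~~+++
[15] ~+++~
+~+~+
++~~~
~+~++
++~++
[16] ~++++
+~++~
++~~+
~+~++
++~++
[17] ~++++
+~++~
++~~+
~++++
+~+~+
[18] ~++++
+~++~
++~~+
~++~+
+~~+~
[19] ~++++
+~++~
++~~+
~++~~
+~~~+
[20] ~+++~
+~+~+
++~~~
~++~~
+~~~+

0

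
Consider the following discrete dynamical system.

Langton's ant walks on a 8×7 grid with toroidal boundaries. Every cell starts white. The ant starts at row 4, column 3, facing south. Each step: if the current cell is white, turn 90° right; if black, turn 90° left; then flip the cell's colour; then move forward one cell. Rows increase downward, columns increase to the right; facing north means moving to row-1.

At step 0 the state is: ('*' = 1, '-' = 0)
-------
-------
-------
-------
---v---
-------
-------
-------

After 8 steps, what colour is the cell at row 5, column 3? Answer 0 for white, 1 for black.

1

0) -------
-------
-------
-------
---v---
-------
-------
-------
1) -------
-------
-------
-------
--<*---
-------
-------
-------
2) -------
-------
-------
--^----
--**---
-------
-------
-------
3) -------
-------
-------
--*>---
--**---
-------
-------
-------
4) -------
-------
-------
--**---
--*v---
-------
-------
-------
5) -------
-------
-------
--**---
--*->--
-------
-------
-------
6) -------
-------
-------
--**---
--*-*--
----v--
-------
-------
7) -------
-------
-------
--**---
--*-*--
---<*--
-------
-------
8) -------
-------
-------
--**---
--*^*--
---**--
-------
-------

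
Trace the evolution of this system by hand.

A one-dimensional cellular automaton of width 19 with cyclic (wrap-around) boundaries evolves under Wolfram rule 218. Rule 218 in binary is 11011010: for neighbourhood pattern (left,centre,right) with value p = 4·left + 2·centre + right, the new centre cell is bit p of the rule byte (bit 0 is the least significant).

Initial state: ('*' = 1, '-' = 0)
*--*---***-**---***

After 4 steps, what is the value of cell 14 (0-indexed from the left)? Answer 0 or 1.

0

0) *--*---***-**---***
1) ***-*-****-***-****
2) ***---****-***-****
3) ****-*****-***-****
4) ****-*****-***-****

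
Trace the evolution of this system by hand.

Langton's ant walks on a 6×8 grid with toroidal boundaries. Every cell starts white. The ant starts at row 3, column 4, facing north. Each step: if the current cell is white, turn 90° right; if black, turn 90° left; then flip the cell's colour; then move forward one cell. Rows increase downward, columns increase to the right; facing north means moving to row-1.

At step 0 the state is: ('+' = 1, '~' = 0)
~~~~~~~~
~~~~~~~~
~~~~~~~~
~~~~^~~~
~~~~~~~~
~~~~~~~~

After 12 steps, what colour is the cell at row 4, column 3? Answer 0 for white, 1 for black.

gen 0: ~~~~~~~~
~~~~~~~~
~~~~~~~~
~~~~^~~~
~~~~~~~~
~~~~~~~~
gen 1: ~~~~~~~~
~~~~~~~~
~~~~~~~~
~~~~+>~~
~~~~~~~~
~~~~~~~~
gen 2: ~~~~~~~~
~~~~~~~~
~~~~~~~~
~~~~++~~
~~~~~v~~
~~~~~~~~
gen 3: ~~~~~~~~
~~~~~~~~
~~~~~~~~
~~~~++~~
~~~~<+~~
~~~~~~~~
gen 4: ~~~~~~~~
~~~~~~~~
~~~~~~~~
~~~~^+~~
~~~~++~~
~~~~~~~~
gen 5: ~~~~~~~~
~~~~~~~~
~~~~~~~~
~~~<~+~~
~~~~++~~
~~~~~~~~
gen 6: ~~~~~~~~
~~~~~~~~
~~~^~~~~
~~~+~+~~
~~~~++~~
~~~~~~~~
gen 7: ~~~~~~~~
~~~~~~~~
~~~+>~~~
~~~+~+~~
~~~~++~~
~~~~~~~~
gen 8: ~~~~~~~~
~~~~~~~~
~~~++~~~
~~~+v+~~
~~~~++~~
~~~~~~~~
gen 9: ~~~~~~~~
~~~~~~~~
~~~++~~~
~~~<++~~
~~~~++~~
~~~~~~~~
gen 10: ~~~~~~~~
~~~~~~~~
~~~++~~~
~~~~++~~
~~~v++~~
~~~~~~~~
gen 11: ~~~~~~~~
~~~~~~~~
~~~++~~~
~~~~++~~
~~<+++~~
~~~~~~~~
gen 12: ~~~~~~~~
~~~~~~~~
~~~++~~~
~~^~++~~
~~++++~~
~~~~~~~~

1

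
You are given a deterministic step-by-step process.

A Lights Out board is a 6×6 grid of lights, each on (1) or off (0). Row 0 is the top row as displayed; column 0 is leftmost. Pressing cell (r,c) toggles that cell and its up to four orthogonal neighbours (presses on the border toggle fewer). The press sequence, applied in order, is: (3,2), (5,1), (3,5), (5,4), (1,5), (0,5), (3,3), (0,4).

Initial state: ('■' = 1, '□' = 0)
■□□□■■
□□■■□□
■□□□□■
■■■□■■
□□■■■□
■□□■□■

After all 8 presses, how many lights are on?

gen 0: ■□□□■■
□□■■□□
■□□□□■
■■■□■■
□□■■■□
■□□■□■
gen 1: ■□□□■■
□□■■□□
■□■□□■
■□□■■■
□□□■■□
■□□■□■
gen 2: ■□□□■■
□□■■□□
■□■□□■
■□□■■■
□■□■■□
□■■■□■
gen 3: ■□□□■■
□□■■□□
■□■□□□
■□□■□□
□■□■■■
□■■■□■
gen 4: ■□□□■■
□□■■□□
■□■□□□
■□□■□□
□■□■□■
□■■□■□
gen 5: ■□□□■□
□□■■■■
■□■□□■
■□□■□□
□■□■□■
□■■□■□
gen 6: ■□□□□■
□□■■■□
■□■□□■
■□□■□□
□■□■□■
□■■□■□
gen 7: ■□□□□■
□□■■■□
■□■■□■
■□■□■□
□■□□□■
□■■□■□
gen 8: ■□□■■□
□□■■□□
■□■■□■
■□■□■□
□■□□□■
□■■□■□

17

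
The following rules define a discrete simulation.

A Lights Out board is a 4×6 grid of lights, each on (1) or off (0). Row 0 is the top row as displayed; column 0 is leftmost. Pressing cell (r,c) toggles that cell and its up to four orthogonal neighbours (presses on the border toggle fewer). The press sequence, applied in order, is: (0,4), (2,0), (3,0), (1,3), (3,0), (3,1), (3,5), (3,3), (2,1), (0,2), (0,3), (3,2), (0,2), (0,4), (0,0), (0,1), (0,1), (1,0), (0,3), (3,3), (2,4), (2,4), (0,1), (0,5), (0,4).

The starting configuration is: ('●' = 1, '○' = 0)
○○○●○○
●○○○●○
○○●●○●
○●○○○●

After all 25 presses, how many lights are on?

t=0: ○○○●○○
●○○○●○
○○●●○●
○●○○○●
t=1: ○○○○●●
●○○○○○
○○●●○●
○●○○○●
t=2: ○○○○●●
○○○○○○
●●●●○●
●●○○○●
t=3: ○○○○●●
○○○○○○
○●●●○●
○○○○○●
t=4: ○○○●●●
○○●●●○
○●●○○●
○○○○○●
t=5: ○○○●●●
○○●●●○
●●●○○●
●●○○○●
t=6: ○○○●●●
○○●●●○
●○●○○●
○○●○○●
t=7: ○○○●●●
○○●●●○
●○●○○○
○○●○●○
t=8: ○○○●●●
○○●●●○
●○●●○○
○○○●○○
t=9: ○○○●●●
○●●●●○
○●○●○○
○●○●○○
t=10: ○●●○●●
○●○●●○
○●○●○○
○●○●○○
t=11: ○●○●○●
○●○○●○
○●○●○○
○●○●○○
t=12: ○●○●○●
○●○○●○
○●●●○○
○○●○○○
t=13: ○○●○○●
○●●○●○
○●●●○○
○○●○○○
t=14: ○○●●●○
○●●○○○
○●●●○○
○○●○○○
t=15: ●●●●●○
●●●○○○
○●●●○○
○○●○○○
t=16: ○○○●●○
●○●○○○
○●●●○○
○○●○○○
t=17: ●●●●●○
●●●○○○
○●●●○○
○○●○○○
t=18: ○●●●●○
○○●○○○
●●●●○○
○○●○○○
t=19: ○●○○○○
○○●●○○
●●●●○○
○○●○○○
t=20: ○●○○○○
○○●●○○
●●●○○○
○○○●●○
t=21: ○●○○○○
○○●●●○
●●●●●●
○○○●○○
t=22: ○●○○○○
○○●●○○
●●●○○○
○○○●●○
t=23: ●○●○○○
○●●●○○
●●●○○○
○○○●●○
t=24: ●○●○●●
○●●●○●
●●●○○○
○○○●●○
t=25: ●○●●○○
○●●●●●
●●●○○○
○○○●●○

13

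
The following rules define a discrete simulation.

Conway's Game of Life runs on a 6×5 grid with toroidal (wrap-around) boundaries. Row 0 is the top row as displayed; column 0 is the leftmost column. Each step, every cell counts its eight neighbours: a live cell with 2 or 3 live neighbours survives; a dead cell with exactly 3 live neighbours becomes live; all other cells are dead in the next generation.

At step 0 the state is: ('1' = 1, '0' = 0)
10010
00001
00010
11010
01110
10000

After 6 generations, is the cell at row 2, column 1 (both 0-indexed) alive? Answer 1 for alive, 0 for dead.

gen 0: 10010
00001
00010
11010
01110
10000
gen 1: 10000
00011
10110
11010
00010
10010
gen 2: 10010
11110
10000
11010
11010
00000
gen 3: 10010
10110
00010
00000
11000
11100
gen 4: 10010
01110
00111
00000
10100
00100
gen 5: 00011
11000
01001
01101
01000
00111
gen 6: 01000
01110
00011
01110
01001
10101

0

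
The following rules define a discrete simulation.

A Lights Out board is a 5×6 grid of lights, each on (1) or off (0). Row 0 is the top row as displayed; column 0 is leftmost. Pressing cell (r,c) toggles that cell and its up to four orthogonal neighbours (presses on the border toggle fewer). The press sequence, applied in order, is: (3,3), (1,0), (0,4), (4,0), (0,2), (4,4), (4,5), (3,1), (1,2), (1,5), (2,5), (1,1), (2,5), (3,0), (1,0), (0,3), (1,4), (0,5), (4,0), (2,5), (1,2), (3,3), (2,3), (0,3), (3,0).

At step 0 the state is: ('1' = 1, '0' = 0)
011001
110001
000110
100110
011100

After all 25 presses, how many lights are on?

k=0  011001
110001
000110
100110
011100
k=1  011001
110001
000010
101000
011000
k=2  111001
000001
100010
101000
011000
k=3  111110
000011
100010
101000
011000
k=4  111110
000011
100010
001000
101000
k=5  100010
001011
100010
001000
101000
k=6  100010
001011
100010
001010
101111
k=7  100010
001011
100010
001011
101100
k=8  100010
001011
110010
110011
111100
k=9  101010
010111
111010
110011
111100
k=10  101011
010100
111011
110011
111100
k=11  101011
010101
111000
110010
111100
k=12  111011
101101
101000
110010
111100
k=13  111011
101100
101011
110011
111100
k=14  111011
101100
001011
000011
011100
k=15  011011
011100
101011
000011
011100
k=16  010101
011000
101011
000011
011100
k=17  010111
011111
101001
000011
011100
k=18  010100
011110
101001
000011
011100
k=19  010100
011110
101001
100011
101100
k=20  010100
011111
101010
100010
101100
k=21  011100
000011
100010
100010
101100
k=22  011100
000011
100110
101100
101000
k=23  011100
000111
101000
101000
101000
k=24  010010
000011
101000
101000
101000
k=25  010010
000011
001000
011000
001000

8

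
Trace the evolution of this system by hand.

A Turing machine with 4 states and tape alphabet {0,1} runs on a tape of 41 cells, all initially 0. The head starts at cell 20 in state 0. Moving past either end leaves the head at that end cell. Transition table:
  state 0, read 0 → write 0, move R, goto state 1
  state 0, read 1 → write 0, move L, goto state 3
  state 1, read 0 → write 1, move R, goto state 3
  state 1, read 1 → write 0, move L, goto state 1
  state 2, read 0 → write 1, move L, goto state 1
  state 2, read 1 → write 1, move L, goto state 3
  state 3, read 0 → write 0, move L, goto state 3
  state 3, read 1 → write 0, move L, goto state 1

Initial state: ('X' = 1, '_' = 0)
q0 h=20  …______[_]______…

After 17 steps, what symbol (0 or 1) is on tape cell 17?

0

step 0: q0 h=20  …______[_]______…
step 1: q1 h=21  …______[_]______…
step 2: q3 h=22  …_____X[_]______…
step 3: q3 h=21  …______[X]______…
step 4: q1 h=20  …______[_]______…
step 5: q3 h=21  …_____X[_]______…
step 6: q3 h=20  …______[X]______…
step 7: q1 h=19  …______[_]______…
step 8: q3 h=20  …_____X[_]______…
step 9: q3 h=19  …______[X]______…
step 10: q1 h=18  …______[_]______…
step 11: q3 h=19  …_____X[_]______…
step 12: q3 h=18  …______[X]______…
step 13: q1 h=17  …______[_]______…
step 14: q3 h=18  …_____X[_]______…
step 15: q3 h=17  …______[X]______…
step 16: q1 h=16  …______[_]______…
step 17: q3 h=17  …_____X[_]______…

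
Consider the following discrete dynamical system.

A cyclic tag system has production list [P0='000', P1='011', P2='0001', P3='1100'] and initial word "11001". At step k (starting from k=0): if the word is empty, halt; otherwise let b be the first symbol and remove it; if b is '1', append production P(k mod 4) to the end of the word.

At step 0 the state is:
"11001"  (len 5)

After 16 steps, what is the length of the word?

[0] "11001"  (len 5)
[1] "1001000"  (len 7)
[2] "001000011"  (len 9)
[3] "01000011"  (len 8)
[4] "1000011"  (len 7)
[5] "000011000"  (len 9)
[6] "00011000"  (len 8)
[7] "0011000"  (len 7)
[8] "011000"  (len 6)
[9] "11000"  (len 5)
[10] "1000011"  (len 7)
[11] "0000110001"  (len 10)
[12] "000110001"  (len 9)
[13] "00110001"  (len 8)
[14] "0110001"  (len 7)
[15] "110001"  (len 6)
[16] "100011100"  (len 9)

9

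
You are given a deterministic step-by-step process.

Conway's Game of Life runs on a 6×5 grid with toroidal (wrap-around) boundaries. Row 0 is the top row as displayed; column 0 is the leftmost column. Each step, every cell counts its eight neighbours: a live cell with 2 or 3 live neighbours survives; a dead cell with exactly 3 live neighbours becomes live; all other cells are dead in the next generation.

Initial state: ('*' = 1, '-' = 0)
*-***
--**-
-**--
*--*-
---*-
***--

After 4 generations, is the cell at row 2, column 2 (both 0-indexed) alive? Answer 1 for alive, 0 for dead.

gen 0: *-***
--**-
-**--
*--*-
---*-
***--
gen 1: *----
*----
-*--*
-*-**
*--*-
*----
gen 2: **--*
**--*
-****
-*-*-
****-
**---
gen 3: --*--
-----
-----
-----
---*-
---*-
gen 4: -----
-----
-----
-----
-----
--**-

0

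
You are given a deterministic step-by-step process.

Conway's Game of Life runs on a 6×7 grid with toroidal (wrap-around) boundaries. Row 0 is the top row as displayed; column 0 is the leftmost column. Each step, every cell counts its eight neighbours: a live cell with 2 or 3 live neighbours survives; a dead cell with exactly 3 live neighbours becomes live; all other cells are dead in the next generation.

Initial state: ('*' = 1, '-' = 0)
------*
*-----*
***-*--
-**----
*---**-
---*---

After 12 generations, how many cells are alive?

6

t=0: ------*
*-----*
***-*--
-**----
*---**-
---*---
t=1: *-----*
-----**
--**--*
--*-***
-****--
----***
t=2: *---*--
-----*-
*-**---
*-----*
***----
-**-*-*
t=3: **-**-*
-*-**-*
**-----
---*--*
--**-*-
--*--**
t=4: -*-----
---**-*
-*-****
**-**-*
--**-*-
-------
t=5: -------
---*--*
-*-----
-*-----
****-**
--*----
t=6: -------
-------
*-*----
------*
*--*--*
*-**--*
t=7: -------
-------
-------
-*----*
-***-*-
****--*
t=8: ***----
-------
-------
**-----
---***-
*--**-*
t=9: ****--*
-*-----
-------
----*--
-***-*-
*-----*
t=10: --*---*
-*-----
-------
--***--
*******
----**-
t=11: -----*-
-------
--**---
*-----*
**----*
-------
t=12: -------
-------
-------
--*---*
-*----*
*-----*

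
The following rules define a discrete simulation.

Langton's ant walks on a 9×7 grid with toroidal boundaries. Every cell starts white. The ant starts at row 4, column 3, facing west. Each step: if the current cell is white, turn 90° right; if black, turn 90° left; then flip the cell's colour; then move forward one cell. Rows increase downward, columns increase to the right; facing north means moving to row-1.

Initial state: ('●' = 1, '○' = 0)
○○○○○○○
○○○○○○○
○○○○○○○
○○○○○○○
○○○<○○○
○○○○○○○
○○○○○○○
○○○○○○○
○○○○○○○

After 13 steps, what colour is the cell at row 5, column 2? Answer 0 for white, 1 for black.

1

[0] ○○○○○○○
○○○○○○○
○○○○○○○
○○○○○○○
○○○<○○○
○○○○○○○
○○○○○○○
○○○○○○○
○○○○○○○
[1] ○○○○○○○
○○○○○○○
○○○○○○○
○○○^○○○
○○○●○○○
○○○○○○○
○○○○○○○
○○○○○○○
○○○○○○○
[2] ○○○○○○○
○○○○○○○
○○○○○○○
○○○●>○○
○○○●○○○
○○○○○○○
○○○○○○○
○○○○○○○
○○○○○○○
[3] ○○○○○○○
○○○○○○○
○○○○○○○
○○○●●○○
○○○●v○○
○○○○○○○
○○○○○○○
○○○○○○○
○○○○○○○
[4] ○○○○○○○
○○○○○○○
○○○○○○○
○○○●●○○
○○○<●○○
○○○○○○○
○○○○○○○
○○○○○○○
○○○○○○○
[5] ○○○○○○○
○○○○○○○
○○○○○○○
○○○●●○○
○○○○●○○
○○○v○○○
○○○○○○○
○○○○○○○
○○○○○○○
[6] ○○○○○○○
○○○○○○○
○○○○○○○
○○○●●○○
○○○○●○○
○○<●○○○
○○○○○○○
○○○○○○○
○○○○○○○
[7] ○○○○○○○
○○○○○○○
○○○○○○○
○○○●●○○
○○^○●○○
○○●●○○○
○○○○○○○
○○○○○○○
○○○○○○○
[8] ○○○○○○○
○○○○○○○
○○○○○○○
○○○●●○○
○○●>●○○
○○●●○○○
○○○○○○○
○○○○○○○
○○○○○○○
[9] ○○○○○○○
○○○○○○○
○○○○○○○
○○○●●○○
○○●●●○○
○○●v○○○
○○○○○○○
○○○○○○○
○○○○○○○
[10] ○○○○○○○
○○○○○○○
○○○○○○○
○○○●●○○
○○●●●○○
○○●○>○○
○○○○○○○
○○○○○○○
○○○○○○○
[11] ○○○○○○○
○○○○○○○
○○○○○○○
○○○●●○○
○○●●●○○
○○●○●○○
○○○○v○○
○○○○○○○
○○○○○○○
[12] ○○○○○○○
○○○○○○○
○○○○○○○
○○○●●○○
○○●●●○○
○○●○●○○
○○○<●○○
○○○○○○○
○○○○○○○
[13] ○○○○○○○
○○○○○○○
○○○○○○○
○○○●●○○
○○●●●○○
○○●^●○○
○○○●●○○
○○○○○○○
○○○○○○○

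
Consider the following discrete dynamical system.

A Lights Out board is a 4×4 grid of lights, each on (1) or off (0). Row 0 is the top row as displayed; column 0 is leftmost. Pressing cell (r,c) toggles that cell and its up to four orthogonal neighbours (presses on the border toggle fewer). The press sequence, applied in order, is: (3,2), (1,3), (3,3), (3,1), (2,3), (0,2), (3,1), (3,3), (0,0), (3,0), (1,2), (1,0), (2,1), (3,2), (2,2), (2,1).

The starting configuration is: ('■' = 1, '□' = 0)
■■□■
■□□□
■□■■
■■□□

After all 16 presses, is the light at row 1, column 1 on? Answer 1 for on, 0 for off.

0

step 0: ■■□■
■□□□
■□■■
■■□□
step 1: ■■□■
■□□□
■□□■
■□■■
step 2: ■■□□
■□■■
■□□□
■□■■
step 3: ■■□□
■□■■
■□□■
■□□□
step 4: ■■□□
■□■■
■■□■
□■■□
step 5: ■■□□
■□■□
■■■□
□■■■
step 6: ■□■■
■□□□
■■■□
□■■■
step 7: ■□■■
■□□□
■□■□
■□□■
step 8: ■□■■
■□□□
■□■■
■□■□
step 9: □■■■
□□□□
■□■■
■□■□
step 10: □■■■
□□□□
□□■■
□■■□
step 11: □■□■
□■■■
□□□■
□■■□
step 12: ■■□■
■□■■
■□□■
□■■□
step 13: ■■□■
■■■■
□■■■
□□■□
step 14: ■■□■
■■■■
□■□■
□■□■
step 15: ■■□■
■■□■
□□■□
□■■■
step 16: ■■□■
■□□■
■■□□
□□■■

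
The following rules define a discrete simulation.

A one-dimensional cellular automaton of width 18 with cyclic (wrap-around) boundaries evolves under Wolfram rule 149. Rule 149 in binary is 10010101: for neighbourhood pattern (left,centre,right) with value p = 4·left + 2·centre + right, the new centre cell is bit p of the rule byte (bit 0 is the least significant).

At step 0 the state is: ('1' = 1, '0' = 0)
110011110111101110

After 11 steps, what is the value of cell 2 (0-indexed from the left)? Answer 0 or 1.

0

0) 110011110111101110
1) 001001100011000100
2) 101100011000110111
3) 000011000110000011
4) 111000110001111000
5) 010110001100110110
6) 010001100010000001
7) 011100011011111101
8) 001011000001111001
9) 101000111100110101
10) 001110011010000100
11) 100101000011110111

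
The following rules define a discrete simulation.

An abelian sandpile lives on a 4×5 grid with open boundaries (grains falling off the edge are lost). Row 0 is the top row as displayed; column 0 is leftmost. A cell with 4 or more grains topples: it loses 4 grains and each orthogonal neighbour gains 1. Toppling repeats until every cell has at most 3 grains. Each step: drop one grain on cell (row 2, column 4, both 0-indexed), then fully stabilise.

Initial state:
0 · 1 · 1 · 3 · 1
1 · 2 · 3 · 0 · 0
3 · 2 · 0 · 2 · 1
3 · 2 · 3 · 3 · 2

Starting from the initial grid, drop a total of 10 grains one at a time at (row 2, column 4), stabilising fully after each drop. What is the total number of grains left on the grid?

36

gen 0: 0 · 1 · 1 · 3 · 1
1 · 2 · 3 · 0 · 0
3 · 2 · 0 · 2 · 1
3 · 2 · 3 · 3 · 2
gen 1: 0 · 1 · 1 · 3 · 1
1 · 2 · 3 · 0 · 0
3 · 2 · 0 · 2 · 2
3 · 2 · 3 · 3 · 2
gen 2: 0 · 1 · 1 · 3 · 1
1 · 2 · 3 · 0 · 0
3 · 2 · 0 · 2 · 3
3 · 2 · 3 · 3 · 2
gen 3: 0 · 1 · 1 · 3 · 1
1 · 2 · 3 · 0 · 1
3 · 2 · 0 · 3 · 0
3 · 2 · 3 · 3 · 3
gen 4: 0 · 1 · 1 · 3 · 1
1 · 2 · 3 · 0 · 1
3 · 2 · 0 · 3 · 1
3 · 2 · 3 · 3 · 3
gen 5: 0 · 1 · 1 · 3 · 1
1 · 2 · 3 · 0 · 1
3 · 2 · 0 · 3 · 2
3 · 2 · 3 · 3 · 3
gen 6: 0 · 1 · 1 · 3 · 1
1 · 2 · 3 · 0 · 1
3 · 2 · 0 · 3 · 3
3 · 2 · 3 · 3 · 3
gen 7: 0 · 1 · 1 · 3 · 1
1 · 2 · 3 · 1 · 2
3 · 2 · 2 · 1 · 2
3 · 3 · 0 · 2 · 1
gen 8: 0 · 1 · 1 · 3 · 1
1 · 2 · 3 · 1 · 2
3 · 2 · 2 · 1 · 3
3 · 3 · 0 · 2 · 1
gen 9: 0 · 1 · 1 · 3 · 1
1 · 2 · 3 · 1 · 3
3 · 2 · 2 · 2 · 0
3 · 3 · 0 · 2 · 2
gen 10: 0 · 1 · 1 · 3 · 1
1 · 2 · 3 · 1 · 3
3 · 2 · 2 · 2 · 1
3 · 3 · 0 · 2 · 2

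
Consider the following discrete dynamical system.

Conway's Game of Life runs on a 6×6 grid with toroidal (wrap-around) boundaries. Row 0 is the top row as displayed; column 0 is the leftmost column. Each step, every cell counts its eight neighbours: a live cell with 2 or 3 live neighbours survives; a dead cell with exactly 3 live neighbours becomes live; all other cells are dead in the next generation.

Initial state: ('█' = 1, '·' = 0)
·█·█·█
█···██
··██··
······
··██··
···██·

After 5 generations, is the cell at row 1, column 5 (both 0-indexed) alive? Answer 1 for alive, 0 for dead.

0) ·█·█·█
█···██
··██··
······
··██··
···██·
1) ··██··
██···█
···███
······
··███·
······
2) ███···
██···█
····██
··█··█
···█··
····█·
3) ··█···
··█·█·
·█··█·
···█·█
···██·
·███··
4) ······
·██···
··█·██
··██·█
······
·█··█·
5) ·██···
·███··
█···██
··██·█
··███·
······

0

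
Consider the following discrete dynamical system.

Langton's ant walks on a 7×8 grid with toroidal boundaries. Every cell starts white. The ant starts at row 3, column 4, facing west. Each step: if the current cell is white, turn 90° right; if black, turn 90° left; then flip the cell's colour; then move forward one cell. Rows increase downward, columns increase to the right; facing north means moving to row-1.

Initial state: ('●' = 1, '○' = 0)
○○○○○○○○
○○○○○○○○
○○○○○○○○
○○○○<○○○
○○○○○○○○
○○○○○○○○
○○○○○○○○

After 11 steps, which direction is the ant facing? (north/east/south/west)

gen 0: ○○○○○○○○
○○○○○○○○
○○○○○○○○
○○○○<○○○
○○○○○○○○
○○○○○○○○
○○○○○○○○
gen 1: ○○○○○○○○
○○○○○○○○
○○○○^○○○
○○○○●○○○
○○○○○○○○
○○○○○○○○
○○○○○○○○
gen 2: ○○○○○○○○
○○○○○○○○
○○○○●>○○
○○○○●○○○
○○○○○○○○
○○○○○○○○
○○○○○○○○
gen 3: ○○○○○○○○
○○○○○○○○
○○○○●●○○
○○○○●v○○
○○○○○○○○
○○○○○○○○
○○○○○○○○
gen 4: ○○○○○○○○
○○○○○○○○
○○○○●●○○
○○○○<●○○
○○○○○○○○
○○○○○○○○
○○○○○○○○
gen 5: ○○○○○○○○
○○○○○○○○
○○○○●●○○
○○○○○●○○
○○○○v○○○
○○○○○○○○
○○○○○○○○
gen 6: ○○○○○○○○
○○○○○○○○
○○○○●●○○
○○○○○●○○
○○○<●○○○
○○○○○○○○
○○○○○○○○
gen 7: ○○○○○○○○
○○○○○○○○
○○○○●●○○
○○○^○●○○
○○○●●○○○
○○○○○○○○
○○○○○○○○
gen 8: ○○○○○○○○
○○○○○○○○
○○○○●●○○
○○○●>●○○
○○○●●○○○
○○○○○○○○
○○○○○○○○
gen 9: ○○○○○○○○
○○○○○○○○
○○○○●●○○
○○○●●●○○
○○○●v○○○
○○○○○○○○
○○○○○○○○
gen 10: ○○○○○○○○
○○○○○○○○
○○○○●●○○
○○○●●●○○
○○○●○>○○
○○○○○○○○
○○○○○○○○
gen 11: ○○○○○○○○
○○○○○○○○
○○○○●●○○
○○○●●●○○
○○○●○●○○
○○○○○v○○
○○○○○○○○

south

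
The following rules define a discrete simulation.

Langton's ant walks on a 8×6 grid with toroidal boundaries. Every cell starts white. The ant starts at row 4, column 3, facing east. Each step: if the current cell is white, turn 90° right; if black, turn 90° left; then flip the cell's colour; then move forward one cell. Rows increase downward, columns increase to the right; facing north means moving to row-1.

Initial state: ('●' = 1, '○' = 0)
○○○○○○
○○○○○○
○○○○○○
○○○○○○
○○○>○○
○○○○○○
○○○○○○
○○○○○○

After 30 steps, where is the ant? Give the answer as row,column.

k=0  ○○○○○○
○○○○○○
○○○○○○
○○○○○○
○○○>○○
○○○○○○
○○○○○○
○○○○○○
k=1  ○○○○○○
○○○○○○
○○○○○○
○○○○○○
○○○●○○
○○○v○○
○○○○○○
○○○○○○
k=2  ○○○○○○
○○○○○○
○○○○○○
○○○○○○
○○○●○○
○○<●○○
○○○○○○
○○○○○○
k=3  ○○○○○○
○○○○○○
○○○○○○
○○○○○○
○○^●○○
○○●●○○
○○○○○○
○○○○○○
k=4  ○○○○○○
○○○○○○
○○○○○○
○○○○○○
○○●>○○
○○●●○○
○○○○○○
○○○○○○
k=5  ○○○○○○
○○○○○○
○○○○○○
○○○^○○
○○●○○○
○○●●○○
○○○○○○
○○○○○○
k=6  ○○○○○○
○○○○○○
○○○○○○
○○○●>○
○○●○○○
○○●●○○
○○○○○○
○○○○○○
k=7  ○○○○○○
○○○○○○
○○○○○○
○○○●●○
○○●○v○
○○●●○○
○○○○○○
○○○○○○
k=8  ○○○○○○
○○○○○○
○○○○○○
○○○●●○
○○●<●○
○○●●○○
○○○○○○
○○○○○○
k=9  ○○○○○○
○○○○○○
○○○○○○
○○○^●○
○○●●●○
○○●●○○
○○○○○○
○○○○○○
k=10  ○○○○○○
○○○○○○
○○○○○○
○○<○●○
○○●●●○
○○●●○○
○○○○○○
○○○○○○
k=11  ○○○○○○
○○○○○○
○○^○○○
○○●○●○
○○●●●○
○○●●○○
○○○○○○
○○○○○○
k=12  ○○○○○○
○○○○○○
○○●>○○
○○●○●○
○○●●●○
○○●●○○
○○○○○○
○○○○○○
k=13  ○○○○○○
○○○○○○
○○●●○○
○○●v●○
○○●●●○
○○●●○○
○○○○○○
○○○○○○
k=14  ○○○○○○
○○○○○○
○○●●○○
○○<●●○
○○●●●○
○○●●○○
○○○○○○
○○○○○○
k=15  ○○○○○○
○○○○○○
○○●●○○
○○○●●○
○○v●●○
○○●●○○
○○○○○○
○○○○○○
k=16  ○○○○○○
○○○○○○
○○●●○○
○○○●●○
○○○>●○
○○●●○○
○○○○○○
○○○○○○
k=17  ○○○○○○
○○○○○○
○○●●○○
○○○^●○
○○○○●○
○○●●○○
○○○○○○
○○○○○○
k=18  ○○○○○○
○○○○○○
○○●●○○
○○<○●○
○○○○●○
○○●●○○
○○○○○○
○○○○○○
k=19  ○○○○○○
○○○○○○
○○^●○○
○○●○●○
○○○○●○
○○●●○○
○○○○○○
○○○○○○
k=20  ○○○○○○
○○○○○○
○<○●○○
○○●○●○
○○○○●○
○○●●○○
○○○○○○
○○○○○○
k=21  ○○○○○○
○^○○○○
○●○●○○
○○●○●○
○○○○●○
○○●●○○
○○○○○○
○○○○○○
k=22  ○○○○○○
○●>○○○
○●○●○○
○○●○●○
○○○○●○
○○●●○○
○○○○○○
○○○○○○
k=23  ○○○○○○
○●●○○○
○●v●○○
○○●○●○
○○○○●○
○○●●○○
○○○○○○
○○○○○○
k=24  ○○○○○○
○●●○○○
○<●●○○
○○●○●○
○○○○●○
○○●●○○
○○○○○○
○○○○○○
k=25  ○○○○○○
○●●○○○
○○●●○○
○v●○●○
○○○○●○
○○●●○○
○○○○○○
○○○○○○
k=26  ○○○○○○
○●●○○○
○○●●○○
<●●○●○
○○○○●○
○○●●○○
○○○○○○
○○○○○○
k=27  ○○○○○○
○●●○○○
^○●●○○
●●●○●○
○○○○●○
○○●●○○
○○○○○○
○○○○○○
k=28  ○○○○○○
○●●○○○
●>●●○○
●●●○●○
○○○○●○
○○●●○○
○○○○○○
○○○○○○
k=29  ○○○○○○
○●●○○○
●●●●○○
●v●○●○
○○○○●○
○○●●○○
○○○○○○
○○○○○○
k=30  ○○○○○○
○●●○○○
●●●●○○
●○>○●○
○○○○●○
○○●●○○
○○○○○○
○○○○○○

3,2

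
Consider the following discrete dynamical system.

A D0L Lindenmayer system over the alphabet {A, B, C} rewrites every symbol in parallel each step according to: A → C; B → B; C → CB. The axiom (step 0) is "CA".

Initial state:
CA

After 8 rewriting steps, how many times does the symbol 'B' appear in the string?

0) CA
1) CBC
2) CBBCB
3) CBBBCBB
4) CBBBBCBBB
5) CBBBBBCBBBB
6) CBBBBBBCBBBBB
7) CBBBBBBBCBBBBBB
8) CBBBBBBBBCBBBBBBB

15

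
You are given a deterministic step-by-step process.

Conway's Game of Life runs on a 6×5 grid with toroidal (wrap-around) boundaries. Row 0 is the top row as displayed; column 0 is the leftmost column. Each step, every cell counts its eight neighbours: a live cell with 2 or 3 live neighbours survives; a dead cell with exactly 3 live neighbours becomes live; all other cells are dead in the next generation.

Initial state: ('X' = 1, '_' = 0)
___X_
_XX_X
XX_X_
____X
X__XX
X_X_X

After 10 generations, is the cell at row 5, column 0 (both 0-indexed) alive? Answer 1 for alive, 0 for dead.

1

0) ___X_
_XX_X
XX_X_
____X
X__XX
X_X_X
1) _____
_X__X
_X_X_
_XX__
_X___
XXX__
2) __X__
X_X__
_X_X_
XX___
_____
XXX__
3) X_XX_
__XX_
____X
XXX__
__X__
_XX__
4) ____X
_XX__
X___X
XXXX_
X__X_
_____
5) _____
_X_XX
____X
__XX_
X__X_
____X
6) X__XX
X__XX
X___X
__XX_
__XX_
____X
7) _____
_X___
XXX__
_XX__
__X_X
X_X__
8) _X___
XXX__
X____
_____
X_X__
_X_X_
9) _____
X_X__
X____
_X___
_XX__
XX___
10) X____
_X___
X____
XXX__
__X__
XXX__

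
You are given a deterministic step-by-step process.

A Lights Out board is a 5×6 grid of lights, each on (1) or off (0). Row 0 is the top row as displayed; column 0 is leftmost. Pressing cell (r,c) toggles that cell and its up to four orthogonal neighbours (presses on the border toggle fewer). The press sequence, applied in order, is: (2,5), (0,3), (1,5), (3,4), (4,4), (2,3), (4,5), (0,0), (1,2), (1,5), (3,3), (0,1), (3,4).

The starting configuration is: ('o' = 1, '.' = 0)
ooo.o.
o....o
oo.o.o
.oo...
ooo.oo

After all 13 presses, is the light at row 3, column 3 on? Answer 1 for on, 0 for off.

0

0) ooo.o.
o....o
oo.o.o
.oo...
ooo.oo
1) ooo.o.
o.....
oo.oo.
.oo..o
ooo.oo
2) oo.o..
o..o..
oo.oo.
.oo..o
ooo.oo
3) oo.o.o
o..ooo
oo.ooo
.oo..o
ooo.oo
4) oo.o.o
o..ooo
oo.o.o
.oooo.
ooo..o
5) oo.o.o
o..ooo
oo.o.o
.ooo..
ooooo.
6) oo.o.o
o...oo
ooo.oo
.oo...
ooooo.
7) oo.o.o
o...oo
ooo.oo
.oo..o
oooo.o
8) ...o.o
....oo
ooo.oo
.oo..o
oooo.o
9) ..oo.o
.ooooo
oo..oo
.oo..o
oooo.o
10) ..oo..
.ooo..
oo..o.
.oo..o
oooo.o
11) ..oo..
.ooo..
oo.oo.
.o.ooo
ooo..o
12) oo.o..
..oo..
oo.oo.
.o.ooo
ooo..o
13) oo.o..
..oo..
oo.o..
.o....
ooo.oo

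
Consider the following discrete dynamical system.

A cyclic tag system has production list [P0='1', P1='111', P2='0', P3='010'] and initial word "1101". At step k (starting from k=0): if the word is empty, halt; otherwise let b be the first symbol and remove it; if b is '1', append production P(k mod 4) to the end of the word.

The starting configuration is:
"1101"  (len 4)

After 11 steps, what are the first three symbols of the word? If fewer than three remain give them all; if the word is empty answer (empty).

[0] "1101"  (len 4)
[1] "1011"  (len 4)
[2] "011111"  (len 6)
[3] "11111"  (len 5)
[4] "1111010"  (len 7)
[5] "1110101"  (len 7)
[6] "110101111"  (len 9)
[7] "101011110"  (len 9)
[8] "01011110010"  (len 11)
[9] "1011110010"  (len 10)
[10] "011110010111"  (len 12)
[11] "11110010111"  (len 11)

111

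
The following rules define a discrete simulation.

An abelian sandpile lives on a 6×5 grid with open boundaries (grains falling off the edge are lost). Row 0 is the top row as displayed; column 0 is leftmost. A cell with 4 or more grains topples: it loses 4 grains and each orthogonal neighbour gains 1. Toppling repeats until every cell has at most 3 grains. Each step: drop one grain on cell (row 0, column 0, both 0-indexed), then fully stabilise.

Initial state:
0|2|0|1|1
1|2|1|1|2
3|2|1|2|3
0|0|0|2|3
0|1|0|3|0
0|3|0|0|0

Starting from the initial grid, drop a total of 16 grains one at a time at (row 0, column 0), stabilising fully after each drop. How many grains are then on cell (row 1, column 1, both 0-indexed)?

1

gen 0: 0|2|0|1|1
1|2|1|1|2
3|2|1|2|3
0|0|0|2|3
0|1|0|3|0
0|3|0|0|0
gen 1: 1|2|0|1|1
1|2|1|1|2
3|2|1|2|3
0|0|0|2|3
0|1|0|3|0
0|3|0|0|0
gen 2: 2|2|0|1|1
1|2|1|1|2
3|2|1|2|3
0|0|0|2|3
0|1|0|3|0
0|3|0|0|0
gen 3: 3|2|0|1|1
1|2|1|1|2
3|2|1|2|3
0|0|0|2|3
0|1|0|3|0
0|3|0|0|0
gen 4: 0|3|0|1|1
2|2|1|1|2
3|2|1|2|3
0|0|0|2|3
0|1|0|3|0
0|3|0|0|0
gen 5: 1|3|0|1|1
2|2|1|1|2
3|2|1|2|3
0|0|0|2|3
0|1|0|3|0
0|3|0|0|0
gen 6: 2|3|0|1|1
2|2|1|1|2
3|2|1|2|3
0|0|0|2|3
0|1|0|3|0
0|3|0|0|0
gen 7: 3|3|0|1|1
2|2|1|1|2
3|2|1|2|3
0|0|0|2|3
0|1|0|3|0
0|3|0|0|0
gen 8: 1|0|1|1|1
3|3|1|1|2
3|2|1|2|3
0|0|0|2|3
0|1|0|3|0
0|3|0|0|0
gen 9: 2|0|1|1|1
3|3|1|1|2
3|2|1|2|3
0|0|0|2|3
0|1|0|3|0
0|3|0|0|0
gen 10: 3|0|1|1|1
3|3|1|1|2
3|2|1|2|3
0|0|0|2|3
0|1|0|3|0
0|3|0|0|0
gen 11: 1|2|1|1|1
2|1|2|1|2
1|0|2|2|3
1|1|0|2|3
0|1|0|3|0
0|3|0|0|0
gen 12: 2|2|1|1|1
2|1|2|1|2
1|0|2|2|3
1|1|0|2|3
0|1|0|3|0
0|3|0|0|0
gen 13: 3|2|1|1|1
2|1|2|1|2
1|0|2|2|3
1|1|0|2|3
0|1|0|3|0
0|3|0|0|0
gen 14: 0|3|1|1|1
3|1|2|1|2
1|0|2|2|3
1|1|0|2|3
0|1|0|3|0
0|3|0|0|0
gen 15: 1|3|1|1|1
3|1|2|1|2
1|0|2|2|3
1|1|0|2|3
0|1|0|3|0
0|3|0|0|0
gen 16: 2|3|1|1|1
3|1|2|1|2
1|0|2|2|3
1|1|0|2|3
0|1|0|3|0
0|3|0|0|0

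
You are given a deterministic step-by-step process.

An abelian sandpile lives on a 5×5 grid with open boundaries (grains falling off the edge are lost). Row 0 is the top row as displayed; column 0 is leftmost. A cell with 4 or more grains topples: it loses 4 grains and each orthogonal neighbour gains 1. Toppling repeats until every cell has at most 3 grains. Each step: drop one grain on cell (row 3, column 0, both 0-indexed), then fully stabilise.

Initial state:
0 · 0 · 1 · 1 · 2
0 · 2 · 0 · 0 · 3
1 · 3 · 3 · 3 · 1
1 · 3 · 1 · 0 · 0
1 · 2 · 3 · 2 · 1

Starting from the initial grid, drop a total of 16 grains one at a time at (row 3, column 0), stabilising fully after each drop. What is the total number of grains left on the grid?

40

gen 0: 0 · 0 · 1 · 1 · 2
0 · 2 · 0 · 0 · 3
1 · 3 · 3 · 3 · 1
1 · 3 · 1 · 0 · 0
1 · 2 · 3 · 2 · 1
gen 1: 0 · 0 · 1 · 1 · 2
0 · 2 · 0 · 0 · 3
1 · 3 · 3 · 3 · 1
2 · 3 · 1 · 0 · 0
1 · 2 · 3 · 2 · 1
gen 2: 0 · 0 · 1 · 1 · 2
0 · 2 · 0 · 0 · 3
1 · 3 · 3 · 3 · 1
3 · 3 · 1 · 0 · 0
1 · 2 · 3 · 2 · 1
gen 3: 0 · 0 · 1 · 1 · 2
0 · 3 · 1 · 1 · 3
3 · 1 · 1 · 0 · 2
1 · 1 · 3 · 1 · 0
2 · 3 · 3 · 2 · 1
gen 4: 0 · 0 · 1 · 1 · 2
0 · 3 · 1 · 1 · 3
3 · 1 · 1 · 0 · 2
2 · 1 · 3 · 1 · 0
2 · 3 · 3 · 2 · 1
gen 5: 0 · 0 · 1 · 1 · 2
0 · 3 · 1 · 1 · 3
3 · 1 · 1 · 0 · 2
3 · 1 · 3 · 1 · 0
2 · 3 · 3 · 2 · 1
gen 6: 0 · 0 · 1 · 1 · 2
1 · 3 · 1 · 1 · 3
0 · 2 · 1 · 0 · 2
1 · 2 · 3 · 1 · 0
3 · 3 · 3 · 2 · 1
gen 7: 0 · 0 · 1 · 1 · 2
1 · 3 · 1 · 1 · 3
0 · 2 · 1 · 0 · 2
2 · 2 · 3 · 1 · 0
3 · 3 · 3 · 2 · 1
gen 8: 0 · 0 · 1 · 1 · 2
1 · 3 · 1 · 1 · 3
0 · 2 · 1 · 0 · 2
3 · 2 · 3 · 1 · 0
3 · 3 · 3 · 2 · 1
gen 9: 0 · 0 · 1 · 1 · 2
1 · 3 · 1 · 1 · 3
1 · 3 · 2 · 0 · 2
2 · 1 · 1 · 2 · 0
1 · 2 · 1 · 3 · 1
gen 10: 0 · 0 · 1 · 1 · 2
1 · 3 · 1 · 1 · 3
1 · 3 · 2 · 0 · 2
3 · 1 · 1 · 2 · 0
1 · 2 · 1 · 3 · 1
gen 11: 0 · 0 · 1 · 1 · 2
1 · 3 · 1 · 1 · 3
2 · 3 · 2 · 0 · 2
0 · 2 · 1 · 2 · 0
2 · 2 · 1 · 3 · 1
gen 12: 0 · 0 · 1 · 1 · 2
1 · 3 · 1 · 1 · 3
2 · 3 · 2 · 0 · 2
1 · 2 · 1 · 2 · 0
2 · 2 · 1 · 3 · 1
gen 13: 0 · 0 · 1 · 1 · 2
1 · 3 · 1 · 1 · 3
2 · 3 · 2 · 0 · 2
2 · 2 · 1 · 2 · 0
2 · 2 · 1 · 3 · 1
gen 14: 0 · 0 · 1 · 1 · 2
1 · 3 · 1 · 1 · 3
2 · 3 · 2 · 0 · 2
3 · 2 · 1 · 2 · 0
2 · 2 · 1 · 3 · 1
gen 15: 0 · 0 · 1 · 1 · 2
1 · 3 · 1 · 1 · 3
3 · 3 · 2 · 0 · 2
0 · 3 · 1 · 2 · 0
3 · 2 · 1 · 3 · 1
gen 16: 0 · 0 · 1 · 1 · 2
1 · 3 · 1 · 1 · 3
3 · 3 · 2 · 0 · 2
1 · 3 · 1 · 2 · 0
3 · 2 · 1 · 3 · 1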